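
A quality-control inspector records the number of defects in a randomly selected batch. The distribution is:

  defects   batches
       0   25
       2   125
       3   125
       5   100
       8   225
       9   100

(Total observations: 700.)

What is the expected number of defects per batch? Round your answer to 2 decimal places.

5.46

Total = 700, so P(defects=0) = 25/700, etc.
E[X] = (1/28)·0 + (5/28)·2 + (5/28)·3 + (1/7)·5 + (9/28)·8 + (1/7)·9
     = 153/28 ≈ 5.46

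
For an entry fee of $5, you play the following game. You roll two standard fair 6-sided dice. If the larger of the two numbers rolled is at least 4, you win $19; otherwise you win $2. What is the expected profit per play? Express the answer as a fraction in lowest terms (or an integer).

39/4 dollars

E[payout] = (1/4)·2 + (3/4)·19 = 59/4
Expected profit = 59/4 − 5 = 39/4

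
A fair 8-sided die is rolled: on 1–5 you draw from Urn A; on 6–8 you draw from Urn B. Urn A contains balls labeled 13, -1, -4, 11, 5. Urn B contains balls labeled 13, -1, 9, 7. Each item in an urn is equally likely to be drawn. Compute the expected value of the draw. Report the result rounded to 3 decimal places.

5.625

E[X | Urn A] = (13 − 1 − 4 + 11 + 5)/5 = 24/5
E[X | Urn B] = (13 − 1 + 9 + 7)/4 = 7
E[X] = (5/8)·24/5 + (3/8)·7 = 45/8 ≈ 5.625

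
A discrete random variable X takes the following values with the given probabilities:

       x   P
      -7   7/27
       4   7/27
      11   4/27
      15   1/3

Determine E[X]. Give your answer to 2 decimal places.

E[X] = (7/27)·(-7) + (7/27)·4 + (4/27)·11 + (1/3)·15
     = 158/27 ≈ 5.85

5.85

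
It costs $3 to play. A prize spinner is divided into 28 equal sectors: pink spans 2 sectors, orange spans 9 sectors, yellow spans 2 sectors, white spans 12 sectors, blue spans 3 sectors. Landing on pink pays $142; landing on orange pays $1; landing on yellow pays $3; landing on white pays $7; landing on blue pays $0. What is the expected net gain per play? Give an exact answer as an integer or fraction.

299/28 dollars

E[payout] = (2/28)·142 + (9/28)·1 + (2/28)·3 + (12/28)·7 + (3/28)·0 = 383/28
Expected profit = 383/28 − 3 = 299/28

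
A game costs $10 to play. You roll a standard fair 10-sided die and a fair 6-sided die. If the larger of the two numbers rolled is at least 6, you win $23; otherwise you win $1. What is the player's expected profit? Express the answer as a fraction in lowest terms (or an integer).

23/6 dollars

E[payout] = (5/12)·1 + (7/12)·23 = 83/6
Expected profit = 83/6 − 10 = 23/6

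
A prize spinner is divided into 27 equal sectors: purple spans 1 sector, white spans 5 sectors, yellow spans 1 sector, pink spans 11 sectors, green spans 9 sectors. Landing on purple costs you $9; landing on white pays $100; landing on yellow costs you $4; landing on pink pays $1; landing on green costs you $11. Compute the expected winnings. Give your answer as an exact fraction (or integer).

E[payout] = (1/27)·(-9) + (5/27)·100 + (1/27)·(-4) + (11/27)·1 + (9/27)·(-11) = 133/9

133/9 dollars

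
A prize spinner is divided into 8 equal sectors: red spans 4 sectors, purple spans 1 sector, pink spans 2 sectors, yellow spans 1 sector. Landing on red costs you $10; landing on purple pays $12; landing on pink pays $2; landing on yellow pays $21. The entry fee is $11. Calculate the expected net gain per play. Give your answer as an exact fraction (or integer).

-91/8 dollars

E[payout] = (4/8)·(-10) + (1/8)·12 + (2/8)·2 + (1/8)·21 = -3/8
Expected profit = -3/8 − 11 = -91/8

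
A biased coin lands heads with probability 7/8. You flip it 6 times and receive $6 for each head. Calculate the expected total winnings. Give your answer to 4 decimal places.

E[#heads] = 6·7/8 = 21/4 (linearity over flips).
E[winnings] = 6·21/4 = 63/2.
≈ 31.5000

$31.5000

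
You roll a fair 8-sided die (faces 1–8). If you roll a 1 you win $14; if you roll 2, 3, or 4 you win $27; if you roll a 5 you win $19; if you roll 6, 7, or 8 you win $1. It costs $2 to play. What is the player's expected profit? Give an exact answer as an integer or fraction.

E[payout] = (3/8)·1 + (1/8)·14 + (1/8)·19 + (3/8)·27 = 117/8
Expected profit = 117/8 − 2 = 101/8

101/8 dollars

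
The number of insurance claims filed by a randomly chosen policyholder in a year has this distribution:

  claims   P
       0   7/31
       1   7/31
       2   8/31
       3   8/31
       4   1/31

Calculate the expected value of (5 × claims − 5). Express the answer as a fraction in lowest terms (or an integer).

E[5x-5] = (7/31)·(-5) + (7/31)·0 + (8/31)·5 + (8/31)·10 + (1/31)·15
     = 100/31

100/31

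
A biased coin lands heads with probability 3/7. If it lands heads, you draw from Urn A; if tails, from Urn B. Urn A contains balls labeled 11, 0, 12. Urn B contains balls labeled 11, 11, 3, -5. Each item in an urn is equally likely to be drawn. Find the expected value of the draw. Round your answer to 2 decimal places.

6.14

E[X | Urn A] = (11 + 0 + 12)/3 = 23/3
E[X | Urn B] = (11 + 11 + 3 − 5)/4 = 5
E[X] = (3/7)·23/3 + (4/7)·5 = 43/7 ≈ 6.14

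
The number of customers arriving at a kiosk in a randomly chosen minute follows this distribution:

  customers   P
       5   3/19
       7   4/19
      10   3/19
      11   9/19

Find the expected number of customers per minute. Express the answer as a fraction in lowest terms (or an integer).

172/19

E[X] = (3/19)·5 + (4/19)·7 + (3/19)·10 + (9/19)·11
     = 172/19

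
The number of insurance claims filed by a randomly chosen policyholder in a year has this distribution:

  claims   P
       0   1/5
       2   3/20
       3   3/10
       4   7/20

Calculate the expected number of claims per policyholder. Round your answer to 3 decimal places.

2.600

E[X] = (1/5)·0 + (3/20)·2 + (3/10)·3 + (7/20)·4
     = 13/5 ≈ 2.600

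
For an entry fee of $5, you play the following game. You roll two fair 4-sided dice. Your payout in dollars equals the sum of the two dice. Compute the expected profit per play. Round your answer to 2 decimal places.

Distribution of the sum of the two dice: 2 w.p. 1/16, 3 w.p. 1/8, 4 w.p. 3/16, 5 w.p. 1/4, 6 w.p. 3/16, 7 w.p. 1/8, …
E[payout] = (1/16)·2 + (1/8)·3 + (3/16)·4 + (1/4)·5 + (3/16)·6 + (1/8)·7 + (1/16)·8 = 5
Expected profit = 5 − 5 = 0 ≈ $0.00

$0.00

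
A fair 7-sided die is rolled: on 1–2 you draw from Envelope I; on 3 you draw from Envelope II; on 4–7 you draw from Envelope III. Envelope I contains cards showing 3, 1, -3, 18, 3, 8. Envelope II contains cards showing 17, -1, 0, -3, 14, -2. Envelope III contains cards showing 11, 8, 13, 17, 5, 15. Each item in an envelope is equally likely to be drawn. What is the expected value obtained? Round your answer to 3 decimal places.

E[X | Envelope I] = (3 + 1 − 3 + 18 + 3 + 8)/6 = 5
E[X | Envelope II] = (17 − 1 + 0 − 3 + 14 − 2)/6 = 25/6
E[X | Envelope III] = (11 + 8 + 13 + 17 + 5 + 15)/6 = 23/2
E[X] = (2/7)·5 + (1/7)·25/6 + (4/7)·23/2 = 361/42 ≈ 8.595

8.595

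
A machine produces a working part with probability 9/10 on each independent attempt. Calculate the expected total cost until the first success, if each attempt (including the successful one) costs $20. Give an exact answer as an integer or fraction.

E[#attempts] = 1/p = 10/9; E[cost] = 20·10/9 = 200/9.

200/9 dollars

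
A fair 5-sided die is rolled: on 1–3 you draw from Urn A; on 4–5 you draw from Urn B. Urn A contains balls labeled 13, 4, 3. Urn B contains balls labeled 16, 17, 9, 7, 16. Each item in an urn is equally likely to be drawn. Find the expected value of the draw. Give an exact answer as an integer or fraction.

E[X | Urn A] = (13 + 4 + 3)/3 = 20/3
E[X | Urn B] = (16 + 17 + 9 + 7 + 16)/5 = 13
E[X] = (3/5)·20/3 + (2/5)·13 = 46/5

46/5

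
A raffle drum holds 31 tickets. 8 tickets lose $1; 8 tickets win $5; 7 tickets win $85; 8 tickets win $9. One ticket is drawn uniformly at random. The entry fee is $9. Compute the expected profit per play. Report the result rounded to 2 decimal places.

E[payout] = (8/31)·(-1) + (8/31)·5 + (7/31)·85 + (8/31)·9 = 699/31
Expected profit = 699/31 − 9 = 420/31 ≈ $13.55

$13.55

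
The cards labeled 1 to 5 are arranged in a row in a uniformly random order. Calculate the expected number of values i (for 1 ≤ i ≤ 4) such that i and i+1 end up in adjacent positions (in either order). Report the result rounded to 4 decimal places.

For each i ∈ {1,…,4}, let Xᵢ = 1 if i and i+1 are adjacent. P(Xᵢ=1) = 2·(5−1)!/5! = 2/5.
By linearity, E[ΣXᵢ] = (4)·(2/5) = 8/5.
≈ 1.6000

1.6000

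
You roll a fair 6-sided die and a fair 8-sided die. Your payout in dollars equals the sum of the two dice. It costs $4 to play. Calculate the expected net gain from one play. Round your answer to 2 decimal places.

$4.00

Distribution of the sum of the two dice: 2 w.p. 1/48, 3 w.p. 1/24, 4 w.p. 1/16, 5 w.p. 1/12, 6 w.p. 5/48, 7 w.p. 1/8, …
E[payout] = (1/48)·2 + (1/24)·3 + (1/16)·4 + (1/12)·5 + (5/48)·6 + (1/8)·7 + (1/8)·8 + (1/8)·9 + (5/48)·10 + (1/12)·11 + (1/16)·12 + (1/24)·13 + (1/48)·14 = 8
Expected profit = 8 − 4 = 4 ≈ $4.00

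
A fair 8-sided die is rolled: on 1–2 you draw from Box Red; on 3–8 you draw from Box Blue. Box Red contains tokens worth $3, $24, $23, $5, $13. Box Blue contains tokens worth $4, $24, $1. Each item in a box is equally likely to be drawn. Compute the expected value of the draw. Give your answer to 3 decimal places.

E[X | Box Red] = (3 + 24 + 23 + 5 + 13)/5 = 68/5
E[X | Box Blue] = (4 + 24 + 1)/3 = 29/3
E[X] = (1/4)·68/5 + (3/4)·29/3 = 213/20 ≈ 10.650

$10.650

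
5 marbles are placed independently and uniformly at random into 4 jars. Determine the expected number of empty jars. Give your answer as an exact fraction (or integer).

243/256

Let Xⱼ=1 if jar j is empty. P(Xⱼ=1) = ((4-1)/4)^5 = 243/1024.
By linearity, E[#empty] = 4·243/1024 = 243/256.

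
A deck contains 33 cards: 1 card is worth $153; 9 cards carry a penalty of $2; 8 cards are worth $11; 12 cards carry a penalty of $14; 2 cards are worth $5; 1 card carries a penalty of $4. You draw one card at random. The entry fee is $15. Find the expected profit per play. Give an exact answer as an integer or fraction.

E[payout] = (1/33)·153 + (9/33)·(-2) + (8/33)·11 + (12/33)·(-14) + (2/33)·5 + (1/33)·(-4) = 61/33
Expected profit = 61/33 − 15 = -434/33

-434/33 dollars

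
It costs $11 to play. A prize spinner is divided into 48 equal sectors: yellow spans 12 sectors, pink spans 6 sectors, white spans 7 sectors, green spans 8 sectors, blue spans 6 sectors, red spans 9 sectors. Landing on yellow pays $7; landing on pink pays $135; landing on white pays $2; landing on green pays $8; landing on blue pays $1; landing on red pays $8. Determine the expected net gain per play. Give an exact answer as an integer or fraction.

E[payout] = (12/48)·7 + (6/48)·135 + (7/48)·2 + (8/48)·8 + (6/48)·1 + (9/48)·8 = 175/8
Expected profit = 175/8 − 11 = 87/8

87/8 dollars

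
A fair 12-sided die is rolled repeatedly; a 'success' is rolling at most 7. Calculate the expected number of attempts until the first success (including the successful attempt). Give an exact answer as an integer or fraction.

12/7

For a geometric distribution, E[trials] = 1/p = 1/(7/12) = 12/7.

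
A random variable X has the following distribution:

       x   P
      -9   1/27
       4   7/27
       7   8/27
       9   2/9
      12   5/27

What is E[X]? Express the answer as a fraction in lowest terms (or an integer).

7

E[X] = (1/27)·(-9) + (7/27)·4 + (8/27)·7 + (2/9)·9 + (5/27)·12
     = 7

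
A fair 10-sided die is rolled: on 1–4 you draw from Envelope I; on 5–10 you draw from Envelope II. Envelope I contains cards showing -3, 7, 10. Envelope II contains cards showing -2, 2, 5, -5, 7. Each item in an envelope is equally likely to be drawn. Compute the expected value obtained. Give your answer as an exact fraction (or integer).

E[X | Envelope I] = (-3 + 7 + 10)/3 = 14/3
E[X | Envelope II] = (-2 + 2 + 5 − 5 + 7)/5 = 7/5
E[X] = (2/5)·14/3 + (3/5)·7/5 = 203/75

203/75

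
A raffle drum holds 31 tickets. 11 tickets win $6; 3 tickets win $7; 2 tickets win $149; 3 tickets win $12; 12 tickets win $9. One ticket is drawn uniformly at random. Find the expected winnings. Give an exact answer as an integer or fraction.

E[payout] = (11/31)·6 + (3/31)·7 + (2/31)·149 + (3/31)·12 + (12/31)·9 = 529/31

529/31 dollars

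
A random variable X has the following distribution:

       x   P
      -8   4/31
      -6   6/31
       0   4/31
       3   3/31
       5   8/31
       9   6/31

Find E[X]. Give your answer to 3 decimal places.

E[X] = (4/31)·(-8) + (6/31)·(-6) + (4/31)·0 + (3/31)·3 + (8/31)·5 + (6/31)·9
     = 35/31 ≈ 1.129

1.129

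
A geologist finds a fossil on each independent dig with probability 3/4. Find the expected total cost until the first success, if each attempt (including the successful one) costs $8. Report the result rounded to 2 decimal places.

E[#attempts] = 1/p = 4/3; E[cost] = 8·4/3 = 32/3.
≈ 10.67

$10.67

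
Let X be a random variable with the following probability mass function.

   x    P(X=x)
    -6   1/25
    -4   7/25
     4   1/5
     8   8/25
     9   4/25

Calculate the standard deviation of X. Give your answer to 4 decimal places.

E[X] = 86/25, E[X²] = 1064/25
Var(X) = E[X²] − (E[X])² = 1064/25 − 7396/625 = 19204/625
SD(X) = √(19204/625) ≈ 5.5431

5.5431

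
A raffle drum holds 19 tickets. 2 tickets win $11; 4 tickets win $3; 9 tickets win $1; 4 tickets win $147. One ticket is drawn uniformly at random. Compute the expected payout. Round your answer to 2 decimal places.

E[payout] = (2/19)·11 + (4/19)·3 + (9/19)·1 + (4/19)·147 = 631/19
≈ $33.21

$33.21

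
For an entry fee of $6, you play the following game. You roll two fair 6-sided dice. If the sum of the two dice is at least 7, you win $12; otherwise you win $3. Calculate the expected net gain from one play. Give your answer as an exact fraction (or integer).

9/4 dollars

E[payout] = (5/12)·3 + (7/12)·12 = 33/4
Expected profit = 33/4 − 6 = 9/4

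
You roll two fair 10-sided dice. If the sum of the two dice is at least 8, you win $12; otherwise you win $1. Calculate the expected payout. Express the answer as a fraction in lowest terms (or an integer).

969/100 dollars

E[payout] = (21/100)·1 + (79/100)·12 = 969/100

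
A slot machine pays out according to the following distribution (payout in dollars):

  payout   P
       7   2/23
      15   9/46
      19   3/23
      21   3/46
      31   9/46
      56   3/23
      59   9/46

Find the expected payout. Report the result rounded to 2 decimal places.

$32.30

E[X] = (2/23)·7 + (9/46)·15 + (3/23)·19 + (3/46)·21 + (9/46)·31 + (3/23)·56 + (9/46)·59
     = 743/23 ≈ 32.30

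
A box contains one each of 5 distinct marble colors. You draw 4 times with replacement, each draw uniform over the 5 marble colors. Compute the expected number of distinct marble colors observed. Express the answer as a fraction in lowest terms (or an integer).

Let Xⱼ=1 if type j appears at least once. P(Xⱼ=1) = 1 − ((5−1)/5)^4 = 369/625.
E[#distinct] = 5·369/625 = 369/125.

369/125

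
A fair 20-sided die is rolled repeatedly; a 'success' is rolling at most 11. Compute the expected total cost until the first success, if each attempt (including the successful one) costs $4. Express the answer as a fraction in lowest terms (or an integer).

80/11 dollars

E[#attempts] = 1/p = 20/11; E[cost] = 4·20/11 = 80/11.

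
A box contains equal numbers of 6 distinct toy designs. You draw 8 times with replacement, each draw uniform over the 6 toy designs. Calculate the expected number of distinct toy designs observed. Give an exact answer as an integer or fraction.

1288991/279936

Let Xⱼ=1 if type j appears at least once. P(Xⱼ=1) = 1 − ((6−1)/6)^8 = 1288991/1679616.
E[#distinct] = 6·1288991/1679616 = 1288991/279936.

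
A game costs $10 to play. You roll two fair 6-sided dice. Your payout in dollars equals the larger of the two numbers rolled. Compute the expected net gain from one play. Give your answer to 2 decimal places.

-$5.53

Distribution of the larger of the two numbers rolled: 1 w.p. 1/36, 2 w.p. 1/12, 3 w.p. 5/36, 4 w.p. 7/36, 5 w.p. 1/4, 6 w.p. 11/36
E[payout] = (1/36)·1 + (1/12)·2 + (5/36)·3 + (7/36)·4 + (1/4)·5 + (11/36)·6 = 161/36
Expected profit = 161/36 − 10 = -199/36 ≈ -$5.53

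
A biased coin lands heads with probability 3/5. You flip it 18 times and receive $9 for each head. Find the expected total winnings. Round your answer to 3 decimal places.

E[#heads] = 18·3/5 = 54/5 (linearity over flips).
E[winnings] = 9·54/5 = 486/5.
≈ 97.200

$97.200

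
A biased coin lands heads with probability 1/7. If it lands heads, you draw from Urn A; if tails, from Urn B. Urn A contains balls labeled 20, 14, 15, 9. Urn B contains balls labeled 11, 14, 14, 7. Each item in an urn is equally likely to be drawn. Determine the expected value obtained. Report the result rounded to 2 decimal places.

11.93

E[X | Urn A] = (20 + 14 + 15 + 9)/4 = 29/2
E[X | Urn B] = (11 + 14 + 14 + 7)/4 = 23/2
E[X] = (1/7)·29/2 + (6/7)·23/2 = 167/14 ≈ 11.93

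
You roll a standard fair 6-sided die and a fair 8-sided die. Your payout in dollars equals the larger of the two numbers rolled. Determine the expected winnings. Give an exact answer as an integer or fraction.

Distribution of the larger of the two numbers rolled: 1 w.p. 1/48, 2 w.p. 1/16, 3 w.p. 5/48, 4 w.p. 7/48, 5 w.p. 3/16, 6 w.p. 11/48, …
E[payout] = (1/48)·1 + (1/16)·2 + (5/48)·3 + (7/48)·4 + (3/16)·5 + (11/48)·6 + (1/8)·7 + (1/8)·8 = 251/48

251/48 dollars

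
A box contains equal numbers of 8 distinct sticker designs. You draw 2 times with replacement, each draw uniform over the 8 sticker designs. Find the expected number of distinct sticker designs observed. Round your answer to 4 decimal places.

Let Xⱼ=1 if type j appears at least once. P(Xⱼ=1) = 1 − ((8−1)/8)^2 = 15/64.
E[#distinct] = 8·15/64 = 15/8.
≈ 1.8750

1.8750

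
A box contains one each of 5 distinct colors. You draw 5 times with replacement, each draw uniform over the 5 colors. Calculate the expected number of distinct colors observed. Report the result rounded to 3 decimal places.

Let Xⱼ=1 if type j appears at least once. P(Xⱼ=1) = 1 − ((5−1)/5)^5 = 2101/3125.
E[#distinct] = 5·2101/3125 = 2101/625.
≈ 3.362

3.362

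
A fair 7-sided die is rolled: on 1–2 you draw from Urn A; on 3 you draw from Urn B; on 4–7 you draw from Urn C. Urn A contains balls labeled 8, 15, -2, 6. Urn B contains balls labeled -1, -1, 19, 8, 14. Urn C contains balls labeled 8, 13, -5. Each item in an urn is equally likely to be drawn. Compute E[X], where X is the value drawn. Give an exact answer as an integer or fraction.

1279/210

E[X | Urn A] = (8 + 15 − 2 + 6)/4 = 27/4
E[X | Urn B] = (-1 − 1 + 19 + 8 + 14)/5 = 39/5
E[X | Urn C] = (8 + 13 − 5)/3 = 16/3
E[X] = (2/7)·27/4 + (1/7)·39/5 + (4/7)·16/3 = 1279/210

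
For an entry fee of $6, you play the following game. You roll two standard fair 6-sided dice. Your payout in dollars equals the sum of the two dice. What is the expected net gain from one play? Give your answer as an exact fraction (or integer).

$1

Distribution of the sum of the two dice: 2 w.p. 1/36, 3 w.p. 1/18, 4 w.p. 1/12, 5 w.p. 1/9, 6 w.p. 5/36, 7 w.p. 1/6, …
E[payout] = (1/36)·2 + (1/18)·3 + (1/12)·4 + (1/9)·5 + (5/36)·6 + (1/6)·7 + (5/36)·8 + (1/9)·9 + (1/12)·10 + (1/18)·11 + (1/36)·12 = 7
Expected profit = 7 − 6 = 1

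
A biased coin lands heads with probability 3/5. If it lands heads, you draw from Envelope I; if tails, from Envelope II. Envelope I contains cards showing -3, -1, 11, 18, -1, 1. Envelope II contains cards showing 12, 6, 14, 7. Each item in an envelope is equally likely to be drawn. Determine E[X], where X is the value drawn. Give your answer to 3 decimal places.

E[X | Envelope I] = (-3 − 1 + 11 + 18 − 1 + 1)/6 = 25/6
E[X | Envelope II] = (12 + 6 + 14 + 7)/4 = 39/4
E[X] = (3/5)·25/6 + (2/5)·39/4 = 32/5 ≈ 6.400

6.400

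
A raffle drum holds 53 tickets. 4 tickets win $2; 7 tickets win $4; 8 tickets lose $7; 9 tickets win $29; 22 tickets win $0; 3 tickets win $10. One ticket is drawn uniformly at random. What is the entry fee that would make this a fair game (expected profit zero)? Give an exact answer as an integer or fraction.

E[payout] = (4/53)·2 + (7/53)·4 + (8/53)·(-7) + (9/53)·29 + (22/53)·0 + (3/53)·10 = 271/53
Fair fee = E[payout] = 271/53

271/53 dollars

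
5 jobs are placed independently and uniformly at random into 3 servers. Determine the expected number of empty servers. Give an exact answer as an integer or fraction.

32/81

Let Xⱼ=1 if server j is empty. P(Xⱼ=1) = ((3-1)/3)^5 = 32/243.
By linearity, E[#empty] = 3·32/243 = 32/81.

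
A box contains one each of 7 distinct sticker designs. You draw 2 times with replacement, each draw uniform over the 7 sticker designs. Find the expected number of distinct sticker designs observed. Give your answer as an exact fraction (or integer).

13/7

Let Xⱼ=1 if type j appears at least once. P(Xⱼ=1) = 1 − ((7−1)/7)^2 = 13/49.
E[#distinct] = 7·13/49 = 13/7.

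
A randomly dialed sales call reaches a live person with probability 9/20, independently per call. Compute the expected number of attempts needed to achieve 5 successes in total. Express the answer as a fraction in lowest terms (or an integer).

100/9

By linearity (sum of 5 independent geometric waits), E[trials] = 5/p = 5/(9/20) = 100/9.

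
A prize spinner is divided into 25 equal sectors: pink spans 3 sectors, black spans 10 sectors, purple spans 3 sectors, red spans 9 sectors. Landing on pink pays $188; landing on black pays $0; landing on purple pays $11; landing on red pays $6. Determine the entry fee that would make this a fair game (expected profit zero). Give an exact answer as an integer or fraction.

E[payout] = (3/25)·188 + (10/25)·0 + (3/25)·11 + (9/25)·6 = 651/25
Fair fee = E[payout] = 651/25

651/25 dollars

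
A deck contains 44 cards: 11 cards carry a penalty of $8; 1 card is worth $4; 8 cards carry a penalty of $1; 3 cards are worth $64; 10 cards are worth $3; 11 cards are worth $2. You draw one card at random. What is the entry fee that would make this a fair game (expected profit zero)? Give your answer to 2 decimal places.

E[payout] = (11/44)·(-8) + (1/44)·4 + (8/44)·(-1) + (3/44)·64 + (10/44)·3 + (11/44)·2 = 38/11
Fair fee = E[payout] = 38/11 ≈ $3.45

$3.45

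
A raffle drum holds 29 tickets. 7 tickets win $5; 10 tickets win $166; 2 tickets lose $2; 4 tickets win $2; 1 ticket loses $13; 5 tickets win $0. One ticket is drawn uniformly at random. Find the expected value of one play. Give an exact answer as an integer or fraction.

E[payout] = (7/29)·5 + (10/29)·166 + (2/29)·(-2) + (4/29)·2 + (1/29)·(-13) + (5/29)·0 = 1686/29

1686/29 dollars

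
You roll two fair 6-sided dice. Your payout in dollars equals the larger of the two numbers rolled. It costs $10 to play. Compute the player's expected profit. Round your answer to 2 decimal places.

Distribution of the larger of the two numbers rolled: 1 w.p. 1/36, 2 w.p. 1/12, 3 w.p. 5/36, 4 w.p. 7/36, 5 w.p. 1/4, 6 w.p. 11/36
E[payout] = (1/36)·1 + (1/12)·2 + (5/36)·3 + (7/36)·4 + (1/4)·5 + (11/36)·6 = 161/36
Expected profit = 161/36 − 10 = -199/36 ≈ -$5.53

-$5.53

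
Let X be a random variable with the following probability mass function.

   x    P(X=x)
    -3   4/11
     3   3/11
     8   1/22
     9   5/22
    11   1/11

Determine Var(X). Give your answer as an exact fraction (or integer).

E[X] = (4/11)·(-3) + (3/11)·3 + (1/22)·8 + (5/22)·9 + (1/11)·11 = 69/22
E[X²] = (4/11)·9 + (3/11)·9 + (1/22)·64 + (5/22)·81 + (1/11)·121 = 837/22
Var(X) = 837/22 − (69/22)² = 13653/484

13653/484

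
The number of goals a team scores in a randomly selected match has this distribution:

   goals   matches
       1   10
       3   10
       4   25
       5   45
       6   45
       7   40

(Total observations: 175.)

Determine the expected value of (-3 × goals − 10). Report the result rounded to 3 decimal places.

-25.686

Total = 175, so P(goals=1) = 10/175, etc.
E[-3x-10] = (2/35)·(-13) + (2/35)·(-19) + (1/7)·(-22) + (9/35)·(-25) + (9/35)·(-28) + (8/35)·(-31)
     = -899/35 ≈ -25.686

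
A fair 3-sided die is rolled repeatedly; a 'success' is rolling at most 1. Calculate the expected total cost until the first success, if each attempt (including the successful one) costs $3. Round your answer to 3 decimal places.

$9.000

E[#attempts] = 1/p = 3; E[cost] = 3·3 = 9.
≈ 9.000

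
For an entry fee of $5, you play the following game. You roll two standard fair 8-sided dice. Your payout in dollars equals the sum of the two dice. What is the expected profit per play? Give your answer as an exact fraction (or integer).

Distribution of the sum of the two dice: 2 w.p. 1/64, 3 w.p. 1/32, 4 w.p. 3/64, 5 w.p. 1/16, 6 w.p. 5/64, 7 w.p. 3/32, …
E[payout] = (1/64)·2 + (1/32)·3 + (3/64)·4 + (1/16)·5 + (5/64)·6 + (3/32)·7 + (7/64)·8 + (1/8)·9 + (7/64)·10 + (3/32)·11 + (5/64)·12 + (1/16)·13 + (3/64)·14 + (1/32)·15 + (1/64)·16 = 9
Expected profit = 9 − 5 = 4

$4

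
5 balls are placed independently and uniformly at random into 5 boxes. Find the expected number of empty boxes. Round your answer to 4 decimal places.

Let Xⱼ=1 if box j is empty. P(Xⱼ=1) = ((5-1)/5)^5 = 1024/3125.
By linearity, E[#empty] = 5·1024/3125 = 1024/625.
≈ 1.6384

1.6384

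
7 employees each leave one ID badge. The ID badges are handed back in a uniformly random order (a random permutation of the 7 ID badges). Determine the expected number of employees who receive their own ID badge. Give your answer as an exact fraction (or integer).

Let Xᵢ = 1 if person i gets their own ID badge. For each i, P(Xᵢ=1) = 1/7.
By linearity of expectation, E[X₁+…+X_7] = 7·(1/7) = 1.

1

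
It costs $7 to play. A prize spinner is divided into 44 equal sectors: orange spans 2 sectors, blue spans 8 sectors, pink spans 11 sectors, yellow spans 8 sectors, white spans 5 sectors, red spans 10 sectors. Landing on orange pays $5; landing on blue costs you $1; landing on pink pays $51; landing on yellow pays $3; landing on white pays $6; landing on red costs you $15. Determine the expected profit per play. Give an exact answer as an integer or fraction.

E[payout] = (2/44)·5 + (8/44)·(-1) + (11/44)·51 + (8/44)·3 + (5/44)·6 + (10/44)·(-15) = 467/44
Expected profit = 467/44 − 7 = 159/44

159/44 dollars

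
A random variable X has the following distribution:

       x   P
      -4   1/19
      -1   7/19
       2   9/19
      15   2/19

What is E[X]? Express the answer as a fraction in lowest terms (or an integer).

E[X] = (1/19)·(-4) + (7/19)·(-1) + (9/19)·2 + (2/19)·15
     = 37/19

37/19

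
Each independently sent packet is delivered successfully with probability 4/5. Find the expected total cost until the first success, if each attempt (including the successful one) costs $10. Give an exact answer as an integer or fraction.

25/2 dollars

E[#attempts] = 1/p = 5/4; E[cost] = 10·5/4 = 25/2.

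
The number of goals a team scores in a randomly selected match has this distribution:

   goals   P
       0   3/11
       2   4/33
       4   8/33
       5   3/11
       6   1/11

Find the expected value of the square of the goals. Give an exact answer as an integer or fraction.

159/11

E[X²] = (3/11)·0 + (4/33)·4 + (8/33)·16 + (3/11)·25 + (1/11)·36
     = 159/11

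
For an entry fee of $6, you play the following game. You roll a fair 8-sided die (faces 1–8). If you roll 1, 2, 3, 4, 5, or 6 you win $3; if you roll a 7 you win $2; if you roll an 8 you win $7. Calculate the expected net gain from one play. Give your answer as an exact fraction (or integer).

E[payout] = (1/8)·2 + (3/4)·3 + (1/8)·7 = 27/8
Expected profit = 27/8 − 6 = -21/8

-21/8 dollars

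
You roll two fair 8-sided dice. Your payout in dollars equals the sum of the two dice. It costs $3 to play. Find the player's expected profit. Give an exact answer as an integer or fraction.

Distribution of the sum of the two dice: 2 w.p. 1/64, 3 w.p. 1/32, 4 w.p. 3/64, 5 w.p. 1/16, 6 w.p. 5/64, 7 w.p. 3/32, …
E[payout] = (1/64)·2 + (1/32)·3 + (3/64)·4 + (1/16)·5 + (5/64)·6 + (3/32)·7 + (7/64)·8 + (1/8)·9 + (7/64)·10 + (3/32)·11 + (5/64)·12 + (1/16)·13 + (3/64)·14 + (1/32)·15 + (1/64)·16 = 9
Expected profit = 9 − 3 = 6

$6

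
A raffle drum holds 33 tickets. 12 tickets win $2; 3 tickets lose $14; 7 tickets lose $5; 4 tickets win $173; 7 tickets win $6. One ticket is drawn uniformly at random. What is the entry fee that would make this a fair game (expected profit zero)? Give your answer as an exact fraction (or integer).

227/11 dollars

E[payout] = (12/33)·2 + (3/33)·(-14) + (7/33)·(-5) + (4/33)·173 + (7/33)·6 = 227/11
Fair fee = E[payout] = 227/11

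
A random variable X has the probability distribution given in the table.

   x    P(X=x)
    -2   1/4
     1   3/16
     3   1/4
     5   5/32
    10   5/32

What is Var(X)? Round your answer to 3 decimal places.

15.233

E[X] = (1/4)·(-2) + (3/16)·1 + (1/4)·3 + (5/32)·5 + (5/32)·10 = 89/32
E[X²] = (1/4)·4 + (3/16)·1 + (1/4)·9 + (5/32)·25 + (5/32)·100 = 735/32
Var(X) = 735/32 − (89/32)² = 15599/1024 ≈ 15.233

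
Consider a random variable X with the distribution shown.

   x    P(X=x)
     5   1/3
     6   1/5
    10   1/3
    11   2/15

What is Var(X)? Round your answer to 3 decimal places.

E[X] = (1/3)·5 + (1/5)·6 + (1/3)·10 + (2/15)·11 = 23/3
E[X²] = (1/3)·25 + (1/5)·36 + (1/3)·100 + (2/15)·121 = 65
Var(X) = 65 − (23/3)² = 56/9 ≈ 6.222

6.222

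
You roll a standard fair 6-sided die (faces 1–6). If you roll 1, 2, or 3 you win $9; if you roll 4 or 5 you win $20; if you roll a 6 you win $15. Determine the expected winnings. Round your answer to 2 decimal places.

E[payout] = (1/2)·9 + (1/6)·15 + (1/3)·20 = 41/3
≈ $13.67

$13.67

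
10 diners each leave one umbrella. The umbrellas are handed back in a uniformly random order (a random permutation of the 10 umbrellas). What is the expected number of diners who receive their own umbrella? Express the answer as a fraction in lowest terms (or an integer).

Let Xᵢ = 1 if person i gets their own umbrella. For each i, P(Xᵢ=1) = 1/10.
By linearity of expectation, E[X₁+…+X_10] = 10·(1/10) = 1.

1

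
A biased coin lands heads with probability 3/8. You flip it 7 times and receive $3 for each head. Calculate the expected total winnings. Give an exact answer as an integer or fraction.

63/8 dollars

E[#heads] = 7·3/8 = 21/8 (linearity over flips).
E[winnings] = 3·21/8 = 63/8.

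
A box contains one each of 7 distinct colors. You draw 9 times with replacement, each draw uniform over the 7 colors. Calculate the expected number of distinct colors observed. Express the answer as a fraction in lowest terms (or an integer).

Let Xⱼ=1 if type j appears at least once. P(Xⱼ=1) = 1 − ((7−1)/7)^9 = 30275911/40353607.
E[#distinct] = 7·30275911/40353607 = 30275911/5764801.

30275911/5764801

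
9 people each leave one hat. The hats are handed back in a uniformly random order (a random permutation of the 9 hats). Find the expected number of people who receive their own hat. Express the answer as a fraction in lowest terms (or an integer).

Let Xᵢ = 1 if person i gets their own hat. For each i, P(Xᵢ=1) = 1/9.
By linearity of expectation, E[X₁+…+X_9] = 9·(1/9) = 1.

1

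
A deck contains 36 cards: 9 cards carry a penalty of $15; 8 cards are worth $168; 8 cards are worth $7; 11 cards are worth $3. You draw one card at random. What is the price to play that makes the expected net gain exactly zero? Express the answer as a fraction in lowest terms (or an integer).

649/18 dollars

E[payout] = (9/36)·(-15) + (8/36)·168 + (8/36)·7 + (11/36)·3 = 649/18
Fair fee = E[payout] = 649/18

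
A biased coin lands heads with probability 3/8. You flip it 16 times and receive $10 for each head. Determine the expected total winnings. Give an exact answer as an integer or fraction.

$60

E[#heads] = 16·3/8 = 6 (linearity over flips).
E[winnings] = 10·6 = 60.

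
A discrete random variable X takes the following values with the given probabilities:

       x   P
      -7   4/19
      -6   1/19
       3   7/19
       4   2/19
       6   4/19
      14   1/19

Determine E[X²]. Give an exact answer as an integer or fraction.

E[X²] = (4/19)·49 + (1/19)·36 + (7/19)·9 + (2/19)·16 + (4/19)·36 + (1/19)·196
     = 667/19

667/19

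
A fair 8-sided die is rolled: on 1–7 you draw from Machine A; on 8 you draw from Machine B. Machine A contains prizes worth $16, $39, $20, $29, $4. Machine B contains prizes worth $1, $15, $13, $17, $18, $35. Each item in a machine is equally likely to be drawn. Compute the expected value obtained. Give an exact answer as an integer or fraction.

1677/80 dollars

E[X | Machine A] = (16 + 39 + 20 + 29 + 4)/5 = 108/5
E[X | Machine B] = (1 + 15 + 13 + 17 + 18 + 35)/6 = 33/2
E[X] = (7/8)·108/5 + (1/8)·33/2 = 1677/80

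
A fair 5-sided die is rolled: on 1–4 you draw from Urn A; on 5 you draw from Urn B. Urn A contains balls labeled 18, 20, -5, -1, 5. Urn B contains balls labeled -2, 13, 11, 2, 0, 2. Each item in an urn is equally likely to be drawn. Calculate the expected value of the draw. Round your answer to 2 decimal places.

6.79

E[X | Urn A] = (18 + 20 − 5 − 1 + 5)/5 = 37/5
E[X | Urn B] = (-2 + 13 + 11 + 2 + 0 + 2)/6 = 13/3
E[X] = (4/5)·37/5 + (1/5)·13/3 = 509/75 ≈ 6.79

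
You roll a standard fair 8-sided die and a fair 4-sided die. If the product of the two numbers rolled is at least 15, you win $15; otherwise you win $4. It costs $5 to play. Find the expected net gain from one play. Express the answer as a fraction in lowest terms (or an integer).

39/16 dollars

E[payout] = (11/16)·4 + (5/16)·15 = 119/16
Expected profit = 119/16 − 5 = 39/16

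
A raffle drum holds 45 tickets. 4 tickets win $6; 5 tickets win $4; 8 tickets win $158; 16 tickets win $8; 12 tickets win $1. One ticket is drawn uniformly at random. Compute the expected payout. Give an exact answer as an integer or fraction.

E[payout] = (4/45)·6 + (5/45)·4 + (8/45)·158 + (16/45)·8 + (12/45)·1 = 1448/45

1448/45 dollars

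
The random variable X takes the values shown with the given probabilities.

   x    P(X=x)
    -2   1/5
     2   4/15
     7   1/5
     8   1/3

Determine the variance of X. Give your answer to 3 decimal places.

E[X] = (1/5)·(-2) + (4/15)·2 + (1/5)·7 + (1/3)·8 = 21/5
E[X²] = (1/5)·4 + (4/15)·4 + (1/5)·49 + (1/3)·64 = 33
Var(X) = 33 − (21/5)² = 384/25 ≈ 15.360

15.360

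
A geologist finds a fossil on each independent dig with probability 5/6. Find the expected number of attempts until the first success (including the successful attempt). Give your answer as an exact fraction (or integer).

6/5

For a geometric distribution, E[trials] = 1/p = 1/(5/6) = 6/5.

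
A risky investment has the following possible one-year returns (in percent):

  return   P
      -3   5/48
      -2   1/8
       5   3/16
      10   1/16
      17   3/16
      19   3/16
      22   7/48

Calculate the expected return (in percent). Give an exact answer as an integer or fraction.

E[X] = (5/48)·(-3) + (1/8)·(-2) + (3/16)·5 + (1/16)·10 + (3/16)·17 + (3/16)·19 + (7/48)·22
     = 263/24

263/24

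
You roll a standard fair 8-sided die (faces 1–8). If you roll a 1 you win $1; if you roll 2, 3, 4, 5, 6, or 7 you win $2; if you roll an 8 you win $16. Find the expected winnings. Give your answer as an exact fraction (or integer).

29/8 dollars

E[payout] = (1/8)·1 + (3/4)·2 + (1/8)·16 = 29/8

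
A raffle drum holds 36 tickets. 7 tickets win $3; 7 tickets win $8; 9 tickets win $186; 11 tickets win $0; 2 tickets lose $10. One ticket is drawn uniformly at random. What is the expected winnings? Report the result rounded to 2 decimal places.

$48.08

E[payout] = (7/36)·3 + (7/36)·8 + (9/36)·186 + (11/36)·0 + (2/36)·(-10) = 577/12
≈ $48.08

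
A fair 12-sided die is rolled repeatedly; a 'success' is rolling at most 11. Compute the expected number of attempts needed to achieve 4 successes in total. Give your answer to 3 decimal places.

4.364

By linearity (sum of 4 independent geometric waits), E[trials] = 4/p = 4/(11/12) = 48/11.
≈ 4.364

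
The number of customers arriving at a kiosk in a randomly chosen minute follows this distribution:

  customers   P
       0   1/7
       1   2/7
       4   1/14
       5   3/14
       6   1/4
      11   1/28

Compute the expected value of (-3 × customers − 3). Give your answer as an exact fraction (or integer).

-381/28

E[-3x-3] = (1/7)·(-3) + (2/7)·(-6) + (1/14)·(-15) + (3/14)·(-18) + (1/4)·(-21) + (1/28)·(-36)
     = -381/28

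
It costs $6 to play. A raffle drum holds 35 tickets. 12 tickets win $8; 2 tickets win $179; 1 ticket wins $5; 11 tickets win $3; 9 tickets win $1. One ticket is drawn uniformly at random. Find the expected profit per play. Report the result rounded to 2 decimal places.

$8.31

E[payout] = (12/35)·8 + (2/35)·179 + (1/35)·5 + (11/35)·3 + (9/35)·1 = 501/35
Expected profit = 501/35 − 6 = 291/35 ≈ $8.31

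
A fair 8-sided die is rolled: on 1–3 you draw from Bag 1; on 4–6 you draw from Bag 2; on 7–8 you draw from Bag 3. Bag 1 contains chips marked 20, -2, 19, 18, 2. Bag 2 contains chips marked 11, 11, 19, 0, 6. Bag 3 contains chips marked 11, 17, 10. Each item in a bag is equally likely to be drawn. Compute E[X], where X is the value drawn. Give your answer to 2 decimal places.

10.97

E[X | Bag 1] = (20 − 2 + 19 + 18 + 2)/5 = 57/5
E[X | Bag 2] = (11 + 11 + 19 + 0 + 6)/5 = 47/5
E[X | Bag 3] = (11 + 17 + 10)/3 = 38/3
E[X] = (3/8)·57/5 + (3/8)·47/5 + (1/4)·38/3 = 329/30 ≈ 10.97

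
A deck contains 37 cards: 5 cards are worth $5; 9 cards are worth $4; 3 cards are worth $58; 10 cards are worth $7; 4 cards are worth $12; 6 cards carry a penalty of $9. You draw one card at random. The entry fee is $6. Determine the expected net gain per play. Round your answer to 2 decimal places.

E[payout] = (5/37)·5 + (9/37)·4 + (3/37)·58 + (10/37)·7 + (4/37)·12 + (6/37)·(-9) = 299/37
Expected profit = 299/37 − 6 = 77/37 ≈ $2.08

$2.08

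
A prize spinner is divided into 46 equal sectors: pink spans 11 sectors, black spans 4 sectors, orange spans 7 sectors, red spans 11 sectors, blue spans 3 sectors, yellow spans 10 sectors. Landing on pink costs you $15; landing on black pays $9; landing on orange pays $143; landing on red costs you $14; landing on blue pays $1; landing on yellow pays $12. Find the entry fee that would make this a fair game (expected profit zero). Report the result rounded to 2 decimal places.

E[payout] = (11/46)·(-15) + (4/46)·9 + (7/46)·143 + (11/46)·(-14) + (3/46)·1 + (10/46)·12 = 841/46
Fair fee = E[payout] = 841/46 ≈ $18.28

$18.28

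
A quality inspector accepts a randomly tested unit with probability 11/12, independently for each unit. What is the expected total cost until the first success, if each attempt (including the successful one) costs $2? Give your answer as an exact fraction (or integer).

24/11 dollars

E[#attempts] = 1/p = 12/11; E[cost] = 2·12/11 = 24/11.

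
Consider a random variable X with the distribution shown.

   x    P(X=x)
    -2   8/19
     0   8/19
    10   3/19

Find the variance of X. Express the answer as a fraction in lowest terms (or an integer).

6112/361

E[X] = (8/19)·(-2) + (8/19)·0 + (3/19)·10 = 14/19
E[X²] = (8/19)·4 + (8/19)·0 + (3/19)·100 = 332/19
Var(X) = 332/19 − (14/19)² = 6112/361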